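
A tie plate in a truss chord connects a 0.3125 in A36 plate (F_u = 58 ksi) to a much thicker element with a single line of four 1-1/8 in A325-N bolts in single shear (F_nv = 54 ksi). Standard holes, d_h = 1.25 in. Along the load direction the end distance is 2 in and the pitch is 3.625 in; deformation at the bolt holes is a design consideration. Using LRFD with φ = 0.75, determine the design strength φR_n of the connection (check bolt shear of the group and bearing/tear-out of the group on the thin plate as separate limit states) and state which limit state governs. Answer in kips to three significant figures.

133 kips (bearing governs)

Bolt shear: A_b = π·1.125²/4 = 0.994 in²; R_n = 54 × 0.994 × 4 × 1 = 214.7 kips → 0.75 × 214.7 = 161 kips.
Bearing (1.2 l_c t F_u ≤ 2.4 d t F_u): upper limit = 2.4·1.125·0.3125·58 = 48.94 kips.
  Edge l_c = 2 − 1.25/2 = 1.375 → r_n = 29.91 kips; interior l_c = 3.625 − 1.25 = 2.375 → r_n = 48.94 kips.
  R_n,bearing = 1·29.91 + 3·48.94 = 176.7 kips → 0.75 × 176.7 = 133 kips.
Bearing governs: 133 kips.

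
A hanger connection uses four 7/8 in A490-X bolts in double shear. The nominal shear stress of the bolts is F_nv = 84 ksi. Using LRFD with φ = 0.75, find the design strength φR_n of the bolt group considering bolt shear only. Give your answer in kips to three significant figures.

A_b = π × 0.875² / 4 = 0.6013 in².
R_n = F_nv · A_b · n · n_s = 84 × 0.6013 × 4 × 2 = 404.1 kips.
Design strength φR_n = 0.75 × 404.1 = 303 kips.

303 kips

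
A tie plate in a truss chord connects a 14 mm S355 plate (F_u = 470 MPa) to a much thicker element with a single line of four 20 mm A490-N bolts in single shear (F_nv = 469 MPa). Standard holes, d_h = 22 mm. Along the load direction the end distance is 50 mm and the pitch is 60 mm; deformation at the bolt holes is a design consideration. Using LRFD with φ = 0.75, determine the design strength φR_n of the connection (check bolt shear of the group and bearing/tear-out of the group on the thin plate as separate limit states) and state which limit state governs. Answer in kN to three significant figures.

442 kN (bolt shear governs)

Bolt shear: A_b = π·20²/4 = 314.2 mm²; R_n = 469 × 314.2 × 4 × 1 / 1000 = 589.4 kN → 0.75 × 589.4 = 442 kN.
Bearing (1.2 l_c t F_u ≤ 2.4 d t F_u): upper limit = 2.4·20·14·470 / 1000 = 315.8 kN.
  Edge l_c = 50 − 22/2 = 39 → r_n = 307.9 kN; interior l_c = 60 − 22 = 38 → r_n = 300 kN.
  R_n,bearing = 1·307.9 + 3·300 = 1208 kN → 0.75 × 1208 = 906 kN.
Bolt shear governs: 442 kN.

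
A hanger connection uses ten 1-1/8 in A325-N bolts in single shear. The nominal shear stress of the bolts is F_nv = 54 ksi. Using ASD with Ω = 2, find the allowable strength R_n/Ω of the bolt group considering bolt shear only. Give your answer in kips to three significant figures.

268 kips

A_b = π × 1.125² / 4 = 0.994 in².
R_n = F_nv · A_b · n · n_s = 54 × 0.994 × 10 × 1 = 536.8 kips.
Allowable strength R_n/Ω = 536.8 / 2 = 268 kips.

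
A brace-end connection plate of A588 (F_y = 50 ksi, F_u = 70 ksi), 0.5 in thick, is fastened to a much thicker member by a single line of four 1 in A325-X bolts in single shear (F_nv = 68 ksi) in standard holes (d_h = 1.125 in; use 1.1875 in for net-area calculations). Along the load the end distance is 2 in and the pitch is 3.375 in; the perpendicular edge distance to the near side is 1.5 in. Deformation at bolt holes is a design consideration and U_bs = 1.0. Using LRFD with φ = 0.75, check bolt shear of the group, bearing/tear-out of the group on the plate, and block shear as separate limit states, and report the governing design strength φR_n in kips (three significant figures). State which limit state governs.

149 kips (block shear governs)

Bolt shear: A_b = π·1²/4 = 0.7854 in²; R_n = 68 × 0.7854 × 4 × 1 = 213.6 kips → 0.75 × 213.6 = 160 kips.
Bearing: edge l_c = 1.438, r_n = 60.37 kips; interior l_c = 2.25, r_n = 84 kips; R_n = 60.37 + 3·84 = 312.4 kips → 234 kips.
Block shear: A_gv = 6.062, A_nv = 3.984, A_nt = 0.4531 in²; R_n = min(0.6F_uA_nv, 0.6F_yA_gv) + U_bs·F_u·A_nt = 199.1 kips → 149 kips.
Block shear governs: 149 kips.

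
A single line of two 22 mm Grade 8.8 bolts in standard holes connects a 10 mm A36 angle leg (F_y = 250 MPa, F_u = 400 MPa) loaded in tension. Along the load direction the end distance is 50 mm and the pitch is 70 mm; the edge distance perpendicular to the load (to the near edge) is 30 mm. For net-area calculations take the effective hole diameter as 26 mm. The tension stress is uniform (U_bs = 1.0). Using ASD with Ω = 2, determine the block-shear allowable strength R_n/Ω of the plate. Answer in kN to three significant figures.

Shear plane L_v = 50 + 1·70 = 120 mm; A_gv = 120 × 10 = 1200 mm².
A_nv = (120 − 1.5·26) × 10 = 810 mm².
A_nt = (30 − 0.5·26) × 10 = 170 mm².
0.6 F_u A_nv = 194.4 kN; 0.6 F_y A_gv = 180 kN → shear yielding governs the shear term.
R_n = 180 + 1.0 × 400 × 170 / 1000 = 248 kN.
Allowable strength R_n/Ω = 248 / 2 = 124 kN.

124 kN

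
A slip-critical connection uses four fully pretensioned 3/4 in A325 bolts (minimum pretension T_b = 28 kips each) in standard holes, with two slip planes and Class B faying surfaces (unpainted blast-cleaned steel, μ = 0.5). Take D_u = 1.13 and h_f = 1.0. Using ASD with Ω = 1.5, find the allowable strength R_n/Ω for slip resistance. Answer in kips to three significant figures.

84.4 kips

R_n = μ · D_u · h_f · T_b · n_s · n_b = 0.5 × 1.13 × 1.0 × 28 × 2 × 4 = 126.6 kips.
Allowable strength R_n/Ω = 126.6 / 1.5 = 84.4 kips.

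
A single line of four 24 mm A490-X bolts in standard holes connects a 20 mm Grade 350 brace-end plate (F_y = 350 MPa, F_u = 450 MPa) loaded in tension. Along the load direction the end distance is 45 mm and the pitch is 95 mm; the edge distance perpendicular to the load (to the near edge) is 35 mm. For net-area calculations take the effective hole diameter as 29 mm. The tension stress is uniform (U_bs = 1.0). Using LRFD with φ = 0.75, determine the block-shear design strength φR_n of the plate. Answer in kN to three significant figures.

Shear plane L_v = 45 + 3·95 = 330 mm; A_gv = 330 × 20 = 6600 mm².
A_nv = (330 − 3.5·29) × 20 = 4570 mm².
A_nt = (35 − 0.5·29) × 20 = 410 mm².
0.6 F_u A_nv = 1234 kN; 0.6 F_y A_gv = 1386 kN → shear rupture governs the shear term.
R_n = 1234 + 1.0 × 450 × 410 / 1000 = 1418 kN.
Design strength φR_n = 0.75 × 1418 = 1060 kN.

1060 kN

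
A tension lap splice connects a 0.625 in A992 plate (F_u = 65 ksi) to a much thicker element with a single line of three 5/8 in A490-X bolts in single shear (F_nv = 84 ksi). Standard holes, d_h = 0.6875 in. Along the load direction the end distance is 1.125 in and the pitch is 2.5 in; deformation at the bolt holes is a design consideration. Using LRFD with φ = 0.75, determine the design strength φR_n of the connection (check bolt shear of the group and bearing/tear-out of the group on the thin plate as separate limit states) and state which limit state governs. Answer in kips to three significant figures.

Bolt shear: A_b = π·0.625²/4 = 0.3068 in²; R_n = 84 × 0.3068 × 3 × 1 = 77.31 kips → 0.75 × 77.31 = 58 kips.
Bearing (1.2 l_c t F_u ≤ 2.4 d t F_u): upper limit = 2.4·0.625·0.625·65 = 60.94 kips.
  Edge l_c = 1.125 − 0.6875/2 = 0.7812 → r_n = 38.09 kips; interior l_c = 2.5 − 0.6875 = 1.812 → r_n = 60.94 kips.
  R_n,bearing = 1·38.09 + 2·60.94 = 160 kips → 0.75 × 160 = 120 kips.
Bolt shear governs: 58 kips.

58 kips (bolt shear governs)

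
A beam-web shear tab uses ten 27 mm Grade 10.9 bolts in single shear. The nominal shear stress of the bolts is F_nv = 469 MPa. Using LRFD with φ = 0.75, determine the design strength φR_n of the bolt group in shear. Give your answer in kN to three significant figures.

2010 kN

A_b = π × 27² / 4 = 572.6 mm².
R_n = F_nv · A_b · n · n_s = 469 × 572.6 × 10 × 1 / 1000 = 2685 kN.
Design strength φR_n = 0.75 × 2685 = 2010 kN.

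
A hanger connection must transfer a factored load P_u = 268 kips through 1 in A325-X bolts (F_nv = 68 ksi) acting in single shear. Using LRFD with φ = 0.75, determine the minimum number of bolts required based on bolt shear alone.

7 bolts

A_b = π·1²/4 = 0.7854 in².
Per-bolt design strength φR_n = 0.75 × 68 × 0.7854 × 1 = 40.06 kips.
n ≥ 268 / 40.06 = 6.691 → use 7 bolts.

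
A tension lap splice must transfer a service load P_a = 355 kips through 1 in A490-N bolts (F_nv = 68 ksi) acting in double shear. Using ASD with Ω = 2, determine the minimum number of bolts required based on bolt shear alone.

7 bolts

A_b = π·1²/4 = 0.7854 in².
Per-bolt allowable strength R_n/Ω = 68 × 0.7854 × 2 / 2 = 53.41 kips.
n ≥ 355 / 53.41 = 6.647 → use 7 bolts.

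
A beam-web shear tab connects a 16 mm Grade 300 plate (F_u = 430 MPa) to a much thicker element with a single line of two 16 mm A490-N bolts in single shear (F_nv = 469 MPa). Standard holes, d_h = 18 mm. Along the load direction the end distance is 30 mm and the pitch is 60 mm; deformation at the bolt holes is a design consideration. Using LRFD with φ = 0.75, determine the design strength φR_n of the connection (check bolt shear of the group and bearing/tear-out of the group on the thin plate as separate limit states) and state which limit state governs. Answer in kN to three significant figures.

Bolt shear: A_b = π·16²/4 = 201.1 mm²; R_n = 469 × 201.1 × 2 × 1 / 1000 = 188.6 kN → 0.75 × 188.6 = 141 kN.
Bearing (1.2 l_c t F_u ≤ 2.4 d t F_u): upper limit = 2.4·16·16·430 / 1000 = 264.2 kN.
  Edge l_c = 30 − 18/2 = 21 → r_n = 173.4 kN; interior l_c = 60 − 18 = 42 → r_n = 264.2 kN.
  R_n,bearing = 1·173.4 + 1·264.2 = 437.6 kN → 0.75 × 437.6 = 328 kN.
Bolt shear governs: 141 kN.

141 kN (bolt shear governs)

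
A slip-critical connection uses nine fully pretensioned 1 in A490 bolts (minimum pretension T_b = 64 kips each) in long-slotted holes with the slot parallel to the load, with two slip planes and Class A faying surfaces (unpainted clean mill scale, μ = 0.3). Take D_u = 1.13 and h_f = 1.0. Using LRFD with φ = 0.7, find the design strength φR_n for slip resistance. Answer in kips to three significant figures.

R_n = μ · D_u · h_f · T_b · n_s · n_b = 0.3 × 1.13 × 1.0 × 64 × 2 × 9 = 390.5 kips.
Design strength φR_n = 0.7 × 390.5 = 273 kips.

273 kips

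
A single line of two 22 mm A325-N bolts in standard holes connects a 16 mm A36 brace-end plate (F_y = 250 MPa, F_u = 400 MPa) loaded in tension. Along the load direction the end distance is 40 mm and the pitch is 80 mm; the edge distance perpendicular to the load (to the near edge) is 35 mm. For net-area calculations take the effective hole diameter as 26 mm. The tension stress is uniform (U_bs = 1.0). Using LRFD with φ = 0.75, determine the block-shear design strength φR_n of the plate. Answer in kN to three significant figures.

Shear plane L_v = 40 + 1·80 = 120 mm; A_gv = 120 × 16 = 1920 mm².
A_nv = (120 − 1.5·26) × 16 = 1296 mm².
A_nt = (35 − 0.5·26) × 16 = 352 mm².
0.6 F_u A_nv = 311 kN; 0.6 F_y A_gv = 288 kN → shear yielding governs the shear term.
R_n = 288 + 1.0 × 400 × 352 / 1000 = 428.8 kN.
Design strength φR_n = 0.75 × 428.8 = 322 kN.

322 kN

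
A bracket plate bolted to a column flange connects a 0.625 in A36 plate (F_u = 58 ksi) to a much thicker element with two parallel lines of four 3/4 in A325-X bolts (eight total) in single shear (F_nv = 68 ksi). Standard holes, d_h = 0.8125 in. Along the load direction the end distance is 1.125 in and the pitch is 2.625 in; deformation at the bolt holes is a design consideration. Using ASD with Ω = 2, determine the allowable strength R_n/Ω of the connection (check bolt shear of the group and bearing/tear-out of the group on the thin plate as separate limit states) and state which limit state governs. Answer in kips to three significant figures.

120 kips (bolt shear governs)

Bolt shear: A_b = π·0.75²/4 = 0.4418 in²; R_n = 68 × 0.4418 × 8 × 1 = 240.3 kips → 240.3 / 2 = 120 kips.
Bearing (1.2 l_c t F_u ≤ 2.4 d t F_u): upper limit = 2.4·0.75·0.625·58 = 65.25 kips.
  Edge l_c = 1.125 − 0.8125/2 = 0.7188 → r_n = 31.27 kips; interior l_c = 2.625 − 0.8125 = 1.812 → r_n = 65.25 kips.
  R_n,bearing = 2·31.27 + 6·65.25 = 454 kips → 454 / 2 = 227 kips.
Bolt shear governs: 120 kips.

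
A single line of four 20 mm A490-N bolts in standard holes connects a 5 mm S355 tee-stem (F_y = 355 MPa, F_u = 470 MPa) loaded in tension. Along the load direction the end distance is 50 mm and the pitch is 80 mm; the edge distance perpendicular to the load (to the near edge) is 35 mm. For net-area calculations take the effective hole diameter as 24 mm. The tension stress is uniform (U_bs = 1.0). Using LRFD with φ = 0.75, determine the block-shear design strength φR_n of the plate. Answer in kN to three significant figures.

258 kN

Shear plane L_v = 50 + 3·80 = 290 mm; A_gv = 290 × 5 = 1450 mm².
A_nv = (290 − 3.5·24) × 5 = 1030 mm².
A_nt = (35 − 0.5·24) × 5 = 115 mm².
0.6 F_u A_nv = 290.5 kN; 0.6 F_y A_gv = 308.9 kN → shear rupture governs the shear term.
R_n = 290.5 + 1.0 × 470 × 115 / 1000 = 344.5 kN.
Design strength φR_n = 0.75 × 344.5 = 258 kN.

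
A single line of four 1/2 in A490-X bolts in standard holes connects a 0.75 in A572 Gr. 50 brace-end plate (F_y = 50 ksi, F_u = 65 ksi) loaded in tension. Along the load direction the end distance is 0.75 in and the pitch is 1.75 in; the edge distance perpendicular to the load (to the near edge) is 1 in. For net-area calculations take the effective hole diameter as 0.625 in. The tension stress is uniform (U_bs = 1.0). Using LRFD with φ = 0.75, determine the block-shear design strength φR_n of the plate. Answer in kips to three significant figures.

Shear plane L_v = 0.75 + 3·1.75 = 6 in; A_gv = 6 × 0.75 = 4.5 in².
A_nv = (6 − 3.5·0.625) × 0.75 = 2.859 in².
A_nt = (1 − 0.5·0.625) × 0.75 = 0.5156 in².
0.6 F_u A_nv = 111.5 kips; 0.6 F_y A_gv = 135 kips → shear rupture governs the shear term.
R_n = 111.5 + 1.0 × 65 × 0.5156 = 145 kips.
Design strength φR_n = 0.75 × 145 = 109 kips.

109 kips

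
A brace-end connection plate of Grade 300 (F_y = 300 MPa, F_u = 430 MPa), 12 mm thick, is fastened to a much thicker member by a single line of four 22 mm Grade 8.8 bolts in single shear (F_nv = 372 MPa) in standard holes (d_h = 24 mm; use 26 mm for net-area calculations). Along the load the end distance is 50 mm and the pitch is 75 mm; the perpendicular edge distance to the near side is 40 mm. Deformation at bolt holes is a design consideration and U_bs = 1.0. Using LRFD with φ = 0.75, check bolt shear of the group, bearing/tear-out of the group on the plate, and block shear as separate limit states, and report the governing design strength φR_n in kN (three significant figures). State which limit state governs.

Bolt shear: A_b = π·22²/4 = 380.1 mm²; R_n = 372 × 380.1 × 4 × 1 / 1000 = 565.6 kN → 0.75 × 565.6 = 424 kN.
Bearing: edge l_c = 38, r_n = 235.3 kN; interior l_c = 51, r_n = 272.4 kN; R_n = 235.3 + 3·272.4 = 1053 kN → 789 kN.
Block shear: A_gv = 3300, A_nv = 2208, A_nt = 324 mm²; R_n = min(0.6F_uA_nv, 0.6F_yA_gv) + U_bs·F_u·A_nt = 709 kN → 532 kN.
Bolt shear governs: 424 kN.

424 kN (bolt shear governs)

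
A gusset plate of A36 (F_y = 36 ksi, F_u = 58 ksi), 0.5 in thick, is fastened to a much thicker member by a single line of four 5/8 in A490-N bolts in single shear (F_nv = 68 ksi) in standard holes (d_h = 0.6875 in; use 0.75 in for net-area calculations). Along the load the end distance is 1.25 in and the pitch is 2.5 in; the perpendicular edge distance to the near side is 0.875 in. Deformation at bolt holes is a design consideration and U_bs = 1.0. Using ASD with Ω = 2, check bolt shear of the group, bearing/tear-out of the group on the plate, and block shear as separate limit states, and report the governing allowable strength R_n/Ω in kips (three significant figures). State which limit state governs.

41.7 kips (bolt shear governs)

Bolt shear: A_b = π·0.625²/4 = 0.3068 in²; R_n = 68 × 0.3068 × 4 × 1 = 83.45 kips → 83.45 / 2 = 41.7 kips.
Bearing: edge l_c = 0.9062, r_n = 31.54 kips; interior l_c = 1.812, r_n = 43.5 kips; R_n = 31.54 + 3·43.5 = 162 kips → 81 kips.
Block shear: A_gv = 4.375, A_nv = 3.062, A_nt = 0.25 in²; R_n = min(0.6F_uA_nv, 0.6F_yA_gv) + U_bs·F_u·A_nt = 109 kips → 54.5 kips.
Bolt shear governs: 41.7 kips.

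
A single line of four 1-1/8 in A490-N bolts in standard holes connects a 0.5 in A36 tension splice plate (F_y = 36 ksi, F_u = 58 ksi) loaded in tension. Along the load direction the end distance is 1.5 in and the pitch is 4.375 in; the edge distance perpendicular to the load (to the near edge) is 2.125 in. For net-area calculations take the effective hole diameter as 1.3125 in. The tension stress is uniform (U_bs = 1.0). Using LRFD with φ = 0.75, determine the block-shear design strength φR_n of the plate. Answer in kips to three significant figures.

150 kips

Shear plane L_v = 1.5 + 3·4.375 = 14.62 in; A_gv = 14.62 × 0.5 = 7.312 in².
A_nv = (14.62 − 3.5·1.3125) × 0.5 = 5.016 in².
A_nt = (2.125 − 0.5·1.3125) × 0.5 = 0.7344 in².
0.6 F_u A_nv = 174.5 kips; 0.6 F_y A_gv = 157.9 kips → shear yielding governs the shear term.
R_n = 157.9 + 1.0 × 58 × 0.7344 = 200.5 kips.
Design strength φR_n = 0.75 × 200.5 = 150 kips.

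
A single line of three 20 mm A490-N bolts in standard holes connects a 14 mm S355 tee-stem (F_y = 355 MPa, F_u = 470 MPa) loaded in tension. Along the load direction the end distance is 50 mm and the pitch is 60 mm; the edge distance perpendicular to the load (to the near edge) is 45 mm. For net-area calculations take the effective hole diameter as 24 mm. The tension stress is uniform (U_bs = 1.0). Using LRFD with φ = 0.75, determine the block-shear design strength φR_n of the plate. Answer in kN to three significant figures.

Shear plane L_v = 50 + 2·60 = 170 mm; A_gv = 170 × 14 = 2380 mm².
A_nv = (170 − 2.5·24) × 14 = 1540 mm².
A_nt = (45 − 0.5·24) × 14 = 462 mm².
0.6 F_u A_nv = 434.3 kN; 0.6 F_y A_gv = 506.9 kN → shear rupture governs the shear term.
R_n = 434.3 + 1.0 × 470 × 462 / 1000 = 651.4 kN.
Design strength φR_n = 0.75 × 651.4 = 489 kN.

489 kN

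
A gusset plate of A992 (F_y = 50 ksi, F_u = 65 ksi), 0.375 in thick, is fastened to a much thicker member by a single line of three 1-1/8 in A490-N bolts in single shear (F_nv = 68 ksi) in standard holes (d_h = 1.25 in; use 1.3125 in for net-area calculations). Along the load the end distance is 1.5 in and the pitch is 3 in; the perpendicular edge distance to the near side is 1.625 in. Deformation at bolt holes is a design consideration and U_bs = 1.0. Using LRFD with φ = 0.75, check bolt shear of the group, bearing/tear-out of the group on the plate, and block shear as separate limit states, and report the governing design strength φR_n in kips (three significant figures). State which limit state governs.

64 kips (block shear governs)

Bolt shear: A_b = π·1.125²/4 = 0.994 in²; R_n = 68 × 0.994 × 3 × 1 = 202.8 kips → 0.75 × 202.8 = 152 kips.
Bearing: edge l_c = 0.875, r_n = 25.59 kips; interior l_c = 1.75, r_n = 51.19 kips; R_n = 25.59 + 2·51.19 = 128 kips → 96 kips.
Block shear: A_gv = 2.812, A_nv = 1.582, A_nt = 0.3633 in²; R_n = min(0.6F_uA_nv, 0.6F_yA_gv) + U_bs·F_u·A_nt = 85.31 kips → 64 kips.
Block shear governs: 64 kips.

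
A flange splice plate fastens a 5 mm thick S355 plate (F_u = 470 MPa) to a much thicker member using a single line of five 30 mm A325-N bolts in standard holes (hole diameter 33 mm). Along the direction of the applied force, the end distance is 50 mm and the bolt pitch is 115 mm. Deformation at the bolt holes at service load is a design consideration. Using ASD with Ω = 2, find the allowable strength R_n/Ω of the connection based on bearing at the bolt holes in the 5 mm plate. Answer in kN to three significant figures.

Per bolt r_n = 1.2 l_c t F_u ≤ 2.4 d t F_u; upper limit = 2.4 × 30 × 5 × 470 / 1000 = 169.2 kN.
Edge bolt: l_c = 50 − 33/2 = 33.5 mm → 1.2 × 33.5 × 5 × 470 / 1000 = 94.47 → r_n = 94.47 kN.
Interior bolts: l_c = 115 − 33 = 82 mm → 1.2 × 82 × 5 × 470 / 1000 = 231.2 → r_n = 169.2 kN.
R_n = 1 × 94.47 + 4 × 169.2 = 771.3 kN.
Allowable strength R_n/Ω = 771.3 / 2 = 386 kN.

386 kN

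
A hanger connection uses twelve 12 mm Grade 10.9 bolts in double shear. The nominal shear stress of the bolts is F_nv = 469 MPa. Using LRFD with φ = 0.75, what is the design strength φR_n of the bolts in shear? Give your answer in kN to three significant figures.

A_b = π × 12² / 4 = 113.1 mm².
R_n = F_nv · A_b · n · n_s = 469 × 113.1 × 12 × 2 / 1000 = 1273 kN.
Design strength φR_n = 0.75 × 1273 = 955 kN.

955 kN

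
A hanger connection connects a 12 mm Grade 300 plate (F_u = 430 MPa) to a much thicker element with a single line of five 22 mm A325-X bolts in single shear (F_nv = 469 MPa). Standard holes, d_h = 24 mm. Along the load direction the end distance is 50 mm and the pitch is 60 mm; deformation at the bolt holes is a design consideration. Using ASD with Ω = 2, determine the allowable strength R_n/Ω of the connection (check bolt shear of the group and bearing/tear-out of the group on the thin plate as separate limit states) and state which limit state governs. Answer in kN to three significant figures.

446 kN (bolt shear governs)

Bolt shear: A_b = π·22²/4 = 380.1 mm²; R_n = 469 × 380.1 × 5 × 1 / 1000 = 891.4 kN → 891.4 / 2 = 446 kN.
Bearing (1.2 l_c t F_u ≤ 2.4 d t F_u): upper limit = 2.4·22·12·430 / 1000 = 272.4 kN.
  Edge l_c = 50 − 24/2 = 38 → r_n = 235.3 kN; interior l_c = 60 − 24 = 36 → r_n = 222.9 kN.
  R_n,bearing = 1·235.3 + 4·222.9 = 1127 kN → 1127 / 2 = 563 kN.
Bolt shear governs: 446 kN.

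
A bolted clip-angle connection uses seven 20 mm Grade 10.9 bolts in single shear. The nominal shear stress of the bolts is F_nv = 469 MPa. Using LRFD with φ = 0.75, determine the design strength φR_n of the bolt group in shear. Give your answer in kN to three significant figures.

774 kN

A_b = π × 20² / 4 = 314.2 mm².
R_n = F_nv · A_b · n · n_s = 469 × 314.2 × 7 × 1 / 1000 = 1031 kN.
Design strength φR_n = 0.75 × 1031 = 774 kN.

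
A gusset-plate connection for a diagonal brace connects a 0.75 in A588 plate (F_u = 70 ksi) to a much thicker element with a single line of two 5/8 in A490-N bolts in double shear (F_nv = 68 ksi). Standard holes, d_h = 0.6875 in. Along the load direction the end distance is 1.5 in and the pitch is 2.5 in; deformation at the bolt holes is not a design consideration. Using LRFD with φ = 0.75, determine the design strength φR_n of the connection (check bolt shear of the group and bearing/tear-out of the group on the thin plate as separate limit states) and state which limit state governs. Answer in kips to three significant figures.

Bolt shear: A_b = π·0.625²/4 = 0.3068 in²; R_n = 68 × 0.3068 × 2 × 2 = 83.45 kips → 0.75 × 83.45 = 62.6 kips.
Bearing (1.5 l_c t F_u ≤ 3.0 d t F_u): upper limit = 3.0·0.625·0.75·70 = 98.44 kips.
  Edge l_c = 1.5 − 0.6875/2 = 1.156 → r_n = 91.05 kips; interior l_c = 2.5 − 0.6875 = 1.812 → r_n = 98.44 kips.
  R_n,bearing = 1·91.05 + 1·98.44 = 189.5 kips → 0.75 × 189.5 = 142 kips.
Bolt shear governs: 62.6 kips.

62.6 kips (bolt shear governs)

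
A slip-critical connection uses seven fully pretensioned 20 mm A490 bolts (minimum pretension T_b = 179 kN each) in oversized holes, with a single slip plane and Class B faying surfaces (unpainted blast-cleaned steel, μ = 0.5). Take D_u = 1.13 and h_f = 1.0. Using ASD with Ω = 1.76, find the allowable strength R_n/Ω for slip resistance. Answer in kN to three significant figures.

402 kN

R_n = μ · D_u · h_f · T_b · n_s · n_b = 0.5 × 1.13 × 1.0 × 179 × 1 × 7 = 707.9 kN.
Allowable strength R_n/Ω = 707.9 / 1.76 = 402 kN.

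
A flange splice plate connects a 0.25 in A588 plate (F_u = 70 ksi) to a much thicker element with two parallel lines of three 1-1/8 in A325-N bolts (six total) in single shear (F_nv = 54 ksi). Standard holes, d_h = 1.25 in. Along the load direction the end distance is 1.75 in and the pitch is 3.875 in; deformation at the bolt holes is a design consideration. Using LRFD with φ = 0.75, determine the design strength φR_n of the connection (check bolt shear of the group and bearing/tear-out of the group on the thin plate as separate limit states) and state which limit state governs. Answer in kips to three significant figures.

177 kips (bearing governs)

Bolt shear: A_b = π·1.125²/4 = 0.994 in²; R_n = 54 × 0.994 × 6 × 1 = 322.1 kips → 0.75 × 322.1 = 242 kips.
Bearing (1.2 l_c t F_u ≤ 2.4 d t F_u): upper limit = 2.4·1.125·0.25·70 = 47.25 kips.
  Edge l_c = 1.75 − 1.25/2 = 1.125 → r_n = 23.62 kips; interior l_c = 3.875 − 1.25 = 2.625 → r_n = 47.25 kips.
  R_n,bearing = 2·23.62 + 4·47.25 = 236.2 kips → 0.75 × 236.2 = 177 kips.
Bearing governs: 177 kips.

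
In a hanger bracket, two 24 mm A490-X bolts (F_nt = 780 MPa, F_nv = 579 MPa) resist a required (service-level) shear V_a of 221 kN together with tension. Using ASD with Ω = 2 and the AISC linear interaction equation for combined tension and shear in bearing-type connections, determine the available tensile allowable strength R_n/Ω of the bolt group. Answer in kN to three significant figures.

A_b = π·24²/4 = 452.4 mm²; f_rv = 221 × 1000 / (2 × 452.4) = 244.3 MPa.
F'_nt = 1.3 F_nt − (Ω F_nt / F_nv) f_rv = 1.3·780 − (2·780/579)·244.3 = 355.9 MPa, capped at F_nt → F'_nt = 355.9 MPa.
R_n = F'_nt · A_b · n = 355.9 × 452.4 × 2 / 1000 = 322 kN.
Allowable strength R_n/Ω = 322 / 2 = 161 kN.

161 kN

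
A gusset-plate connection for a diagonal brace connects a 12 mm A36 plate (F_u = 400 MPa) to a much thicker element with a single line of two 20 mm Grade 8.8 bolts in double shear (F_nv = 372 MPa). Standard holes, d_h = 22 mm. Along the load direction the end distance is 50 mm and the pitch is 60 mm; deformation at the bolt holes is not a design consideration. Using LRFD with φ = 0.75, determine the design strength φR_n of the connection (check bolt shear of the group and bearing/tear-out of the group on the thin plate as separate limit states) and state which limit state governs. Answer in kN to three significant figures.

351 kN (bolt shear governs)

Bolt shear: A_b = π·20²/4 = 314.2 mm²; R_n = 372 × 314.2 × 2 × 2 / 1000 = 467.5 kN → 0.75 × 467.5 = 351 kN.
Bearing (1.5 l_c t F_u ≤ 3.0 d t F_u): upper limit = 3.0·20·12·400 / 1000 = 288 kN.
  Edge l_c = 50 − 22/2 = 39 → r_n = 280.8 kN; interior l_c = 60 − 22 = 38 → r_n = 273.6 kN.
  R_n,bearing = 1·280.8 + 1·273.6 = 554.4 kN → 0.75 × 554.4 = 416 kN.
Bolt shear governs: 351 kN.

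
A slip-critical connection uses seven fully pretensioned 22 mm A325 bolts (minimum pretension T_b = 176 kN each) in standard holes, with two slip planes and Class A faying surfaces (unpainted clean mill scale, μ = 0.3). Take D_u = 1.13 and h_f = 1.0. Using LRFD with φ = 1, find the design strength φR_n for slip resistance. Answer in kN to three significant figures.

835 kN

R_n = μ · D_u · h_f · T_b · n_s · n_b = 0.3 × 1.13 × 1.0 × 176 × 2 × 7 = 835.3 kN.
Design strength φR_n = 1 × 835.3 = 835 kN.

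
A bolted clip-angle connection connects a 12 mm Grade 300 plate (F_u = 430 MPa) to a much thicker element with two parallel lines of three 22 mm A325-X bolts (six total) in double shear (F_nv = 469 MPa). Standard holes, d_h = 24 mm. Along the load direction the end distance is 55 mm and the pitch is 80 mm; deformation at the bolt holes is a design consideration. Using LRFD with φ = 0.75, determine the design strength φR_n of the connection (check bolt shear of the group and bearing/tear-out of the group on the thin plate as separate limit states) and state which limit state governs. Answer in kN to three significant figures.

Bolt shear: A_b = π·22²/4 = 380.1 mm²; R_n = 469 × 380.1 × 6 × 2 / 1000 = 2139 kN → 0.75 × 2139 = 1600 kN.
Bearing (1.2 l_c t F_u ≤ 2.4 d t F_u): upper limit = 2.4·22·12·430 / 1000 = 272.4 kN.
  Edge l_c = 55 − 24/2 = 43 → r_n = 266.3 kN; interior l_c = 80 − 24 = 56 → r_n = 272.4 kN.
  R_n,bearing = 2·266.3 + 4·272.4 = 1622 kN → 0.75 × 1622 = 1220 kN.
Bearing governs: 1220 kN.

1220 kN (bearing governs)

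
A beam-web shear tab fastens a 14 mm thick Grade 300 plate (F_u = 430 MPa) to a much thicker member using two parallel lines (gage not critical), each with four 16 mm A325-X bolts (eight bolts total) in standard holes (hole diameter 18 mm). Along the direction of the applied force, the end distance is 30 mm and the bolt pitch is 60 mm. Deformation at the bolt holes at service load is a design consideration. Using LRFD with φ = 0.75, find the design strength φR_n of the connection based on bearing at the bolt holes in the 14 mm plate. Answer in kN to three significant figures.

Per bolt r_n = 1.2 l_c t F_u ≤ 2.4 d t F_u; upper limit = 2.4 × 16 × 14 × 430 / 1000 = 231.2 kN.
Edge bolt: l_c = 30 − 18/2 = 21 mm → 1.2 × 21 × 14 × 430 / 1000 = 151.7 → r_n = 151.7 kN.
Interior bolts: l_c = 60 − 18 = 42 mm → 1.2 × 42 × 14 × 430 / 1000 = 303.4 → r_n = 231.2 kN.
R_n = 2 × 151.7 + 6 × 231.2 = 1690 kN.
Design strength φR_n = 0.75 × 1690 = 1270 kN.

1270 kN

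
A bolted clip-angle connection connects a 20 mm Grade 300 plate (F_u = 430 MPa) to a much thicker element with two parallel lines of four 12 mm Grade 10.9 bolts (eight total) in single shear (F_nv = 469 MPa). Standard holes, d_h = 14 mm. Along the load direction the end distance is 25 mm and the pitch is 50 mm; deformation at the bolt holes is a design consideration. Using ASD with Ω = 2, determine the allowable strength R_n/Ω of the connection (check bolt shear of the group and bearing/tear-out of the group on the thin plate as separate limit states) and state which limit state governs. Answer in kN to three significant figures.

212 kN (bolt shear governs)

Bolt shear: A_b = π·12²/4 = 113.1 mm²; R_n = 469 × 113.1 × 8 × 1 / 1000 = 424.3 kN → 424.3 / 2 = 212 kN.
Bearing (1.2 l_c t F_u ≤ 2.4 d t F_u): upper limit = 2.4·12·20·430 / 1000 = 247.7 kN.
  Edge l_c = 25 − 14/2 = 18 → r_n = 185.8 kN; interior l_c = 50 − 14 = 36 → r_n = 247.7 kN.
  R_n,bearing = 2·185.8 + 6·247.7 = 1858 kN → 1858 / 2 = 929 kN.
Bolt shear governs: 212 kN.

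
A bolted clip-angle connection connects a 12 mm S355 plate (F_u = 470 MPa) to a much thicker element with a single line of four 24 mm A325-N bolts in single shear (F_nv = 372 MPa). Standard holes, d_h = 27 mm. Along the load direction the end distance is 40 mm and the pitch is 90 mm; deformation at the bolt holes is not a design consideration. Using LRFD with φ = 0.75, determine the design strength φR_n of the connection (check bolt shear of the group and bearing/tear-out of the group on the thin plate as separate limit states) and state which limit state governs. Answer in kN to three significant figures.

Bolt shear: A_b = π·24²/4 = 452.4 mm²; R_n = 372 × 452.4 × 4 × 1 / 1000 = 673.2 kN → 0.75 × 673.2 = 505 kN.
Bearing (1.5 l_c t F_u ≤ 3.0 d t F_u): upper limit = 3.0·24·12·470 / 1000 = 406.1 kN.
  Edge l_c = 40 − 27/2 = 26.5 → r_n = 224.2 kN; interior l_c = 90 − 27 = 63 → r_n = 406.1 kN.
  R_n,bearing = 1·224.2 + 3·406.1 = 1442 kN → 0.75 × 1442 = 1080 kN.
Bolt shear governs: 505 kN.

505 kN (bolt shear governs)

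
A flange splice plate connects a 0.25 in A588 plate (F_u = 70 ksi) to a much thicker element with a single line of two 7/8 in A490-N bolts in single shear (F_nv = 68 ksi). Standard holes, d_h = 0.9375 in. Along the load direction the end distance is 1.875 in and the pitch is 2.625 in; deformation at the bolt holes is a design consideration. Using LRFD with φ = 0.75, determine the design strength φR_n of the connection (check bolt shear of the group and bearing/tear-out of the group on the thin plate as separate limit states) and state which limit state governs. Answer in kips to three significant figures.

Bolt shear: A_b = π·0.875²/4 = 0.6013 in²; R_n = 68 × 0.6013 × 2 × 1 = 81.78 kips → 0.75 × 81.78 = 61.3 kips.
Bearing (1.2 l_c t F_u ≤ 2.4 d t F_u): upper limit = 2.4·0.875·0.25·70 = 36.75 kips.
  Edge l_c = 1.875 − 0.9375/2 = 1.406 → r_n = 29.53 kips; interior l_c = 2.625 − 0.9375 = 1.688 → r_n = 35.44 kips.
  R_n,bearing = 1·29.53 + 1·35.44 = 64.97 kips → 0.75 × 64.97 = 48.7 kips.
Bearing governs: 48.7 kips.

48.7 kips (bearing governs)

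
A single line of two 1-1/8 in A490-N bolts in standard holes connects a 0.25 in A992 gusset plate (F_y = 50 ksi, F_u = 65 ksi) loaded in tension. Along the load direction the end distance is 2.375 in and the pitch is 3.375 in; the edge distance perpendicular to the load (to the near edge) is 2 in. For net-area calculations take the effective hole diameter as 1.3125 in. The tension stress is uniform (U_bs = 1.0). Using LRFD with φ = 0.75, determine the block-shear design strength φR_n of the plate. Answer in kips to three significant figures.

44 kips

Shear plane L_v = 2.375 + 1·3.375 = 5.75 in; A_gv = 5.75 × 0.25 = 1.438 in².
A_nv = (5.75 − 1.5·1.3125) × 0.25 = 0.9453 in².
A_nt = (2 − 0.5·1.3125) × 0.25 = 0.3359 in².
0.6 F_u A_nv = 36.87 kips; 0.6 F_y A_gv = 43.12 kips → shear rupture governs the shear term.
R_n = 36.87 + 1.0 × 65 × 0.3359 = 58.7 kips.
Design strength φR_n = 0.75 × 58.7 = 44 kips.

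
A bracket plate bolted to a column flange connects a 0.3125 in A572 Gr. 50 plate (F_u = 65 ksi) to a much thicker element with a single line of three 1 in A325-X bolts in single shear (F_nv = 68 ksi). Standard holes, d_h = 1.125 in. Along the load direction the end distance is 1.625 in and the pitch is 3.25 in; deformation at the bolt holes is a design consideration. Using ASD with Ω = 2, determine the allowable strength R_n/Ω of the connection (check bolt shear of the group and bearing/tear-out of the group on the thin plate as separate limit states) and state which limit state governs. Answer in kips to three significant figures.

Bolt shear: A_b = π·1²/4 = 0.7854 in²; R_n = 68 × 0.7854 × 3 × 1 = 160.2 kips → 160.2 / 2 = 80.1 kips.
Bearing (1.2 l_c t F_u ≤ 2.4 d t F_u): upper limit = 2.4·1·0.3125·65 = 48.75 kips.
  Edge l_c = 1.625 − 1.125/2 = 1.062 → r_n = 25.9 kips; interior l_c = 3.25 − 1.125 = 2.125 → r_n = 48.75 kips.
  R_n,bearing = 1·25.9 + 2·48.75 = 123.4 kips → 123.4 / 2 = 61.7 kips.
Bearing governs: 61.7 kips.

61.7 kips (bearing governs)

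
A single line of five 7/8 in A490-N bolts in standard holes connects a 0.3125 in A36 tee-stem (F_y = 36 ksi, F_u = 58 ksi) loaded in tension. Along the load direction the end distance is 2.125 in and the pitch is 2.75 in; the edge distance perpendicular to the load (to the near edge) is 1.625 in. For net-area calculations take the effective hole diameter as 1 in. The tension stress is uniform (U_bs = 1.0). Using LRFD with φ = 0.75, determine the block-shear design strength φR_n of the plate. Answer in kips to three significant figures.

81.7 kips

Shear plane L_v = 2.125 + 4·2.75 = 13.12 in; A_gv = 13.12 × 0.3125 = 4.102 in².
A_nv = (13.12 − 4.5·1) × 0.3125 = 2.695 in².
A_nt = (1.625 − 0.5·1) × 0.3125 = 0.3516 in².
0.6 F_u A_nv = 93.8 kips; 0.6 F_y A_gv = 88.59 kips → shear yielding governs the shear term.
R_n = 88.59 + 1.0 × 58 × 0.3516 = 109 kips.
Design strength φR_n = 0.75 × 109 = 81.7 kips.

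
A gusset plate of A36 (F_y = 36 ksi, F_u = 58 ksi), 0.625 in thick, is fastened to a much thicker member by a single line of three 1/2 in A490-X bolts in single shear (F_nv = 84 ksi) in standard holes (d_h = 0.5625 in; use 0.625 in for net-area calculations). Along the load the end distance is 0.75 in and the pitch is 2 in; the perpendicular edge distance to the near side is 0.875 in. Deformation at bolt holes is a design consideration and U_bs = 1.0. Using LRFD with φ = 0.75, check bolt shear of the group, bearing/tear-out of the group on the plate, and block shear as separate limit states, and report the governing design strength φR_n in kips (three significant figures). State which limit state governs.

Bolt shear: A_b = π·0.5²/4 = 0.1963 in²; R_n = 84 × 0.1963 × 3 × 1 = 49.48 kips → 0.75 × 49.48 = 37.1 kips.
Bearing: edge l_c = 0.4688, r_n = 20.39 kips; interior l_c = 1.438, r_n = 43.5 kips; R_n = 20.39 + 2·43.5 = 107.4 kips → 80.5 kips.
Block shear: A_gv = 2.969, A_nv = 1.992, A_nt = 0.3516 in²; R_n = min(0.6F_uA_nv, 0.6F_yA_gv) + U_bs·F_u·A_nt = 84.52 kips → 63.4 kips.
Bolt shear governs: 37.1 kips.

37.1 kips (bolt shear governs)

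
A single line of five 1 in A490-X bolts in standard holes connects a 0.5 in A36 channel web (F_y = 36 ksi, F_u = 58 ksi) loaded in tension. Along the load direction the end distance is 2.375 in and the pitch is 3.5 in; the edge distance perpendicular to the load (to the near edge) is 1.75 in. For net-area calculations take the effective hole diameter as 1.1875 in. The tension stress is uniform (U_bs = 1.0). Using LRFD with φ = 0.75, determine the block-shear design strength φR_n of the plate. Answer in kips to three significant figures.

Shear plane L_v = 2.375 + 4·3.5 = 16.38 in; A_gv = 16.38 × 0.5 = 8.188 in².
A_nv = (16.38 − 4.5·1.1875) × 0.5 = 5.516 in².
A_nt = (1.75 − 0.5·1.1875) × 0.5 = 0.5781 in².
0.6 F_u A_nv = 191.9 kips; 0.6 F_y A_gv = 176.8 kips → shear yielding governs the shear term.
R_n = 176.8 + 1.0 × 58 × 0.5781 = 210.4 kips.
Design strength φR_n = 0.75 × 210.4 = 158 kips.

158 kips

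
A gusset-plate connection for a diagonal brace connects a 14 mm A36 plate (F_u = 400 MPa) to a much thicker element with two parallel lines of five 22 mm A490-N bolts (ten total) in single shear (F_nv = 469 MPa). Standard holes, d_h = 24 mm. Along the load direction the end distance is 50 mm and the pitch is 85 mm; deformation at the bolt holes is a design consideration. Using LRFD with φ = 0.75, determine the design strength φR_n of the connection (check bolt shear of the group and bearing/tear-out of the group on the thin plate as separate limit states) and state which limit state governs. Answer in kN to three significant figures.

Bolt shear: A_b = π·22²/4 = 380.1 mm²; R_n = 469 × 380.1 × 10 × 1 / 1000 = 1783 kN → 0.75 × 1783 = 1340 kN.
Bearing (1.2 l_c t F_u ≤ 2.4 d t F_u): upper limit = 2.4·22·14·400 / 1000 = 295.7 kN.
  Edge l_c = 50 − 24/2 = 38 → r_n = 255.4 kN; interior l_c = 85 − 24 = 61 → r_n = 295.7 kN.
  R_n,bearing = 2·255.4 + 8·295.7 = 2876 kN → 0.75 × 2876 = 2160 kN.
Bolt shear governs: 1340 kN.

1340 kN (bolt shear governs)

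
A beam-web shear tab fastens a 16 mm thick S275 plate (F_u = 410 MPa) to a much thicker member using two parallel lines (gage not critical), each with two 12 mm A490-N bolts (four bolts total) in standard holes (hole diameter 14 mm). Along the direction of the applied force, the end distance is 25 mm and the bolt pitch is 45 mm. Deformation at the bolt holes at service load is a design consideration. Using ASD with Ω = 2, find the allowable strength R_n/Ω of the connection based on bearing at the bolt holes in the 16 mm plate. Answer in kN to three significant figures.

331 kN

Per bolt r_n = 1.2 l_c t F_u ≤ 2.4 d t F_u; upper limit = 2.4 × 12 × 16 × 410 / 1000 = 188.9 kN.
Edge bolt: l_c = 25 − 14/2 = 18 mm → 1.2 × 18 × 16 × 410 / 1000 = 141.7 → r_n = 141.7 kN.
Interior bolts: l_c = 45 − 14 = 31 mm → 1.2 × 31 × 16 × 410 / 1000 = 244 → r_n = 188.9 kN.
R_n = 2 × 141.7 + 2 × 188.9 = 661.2 kN.
Allowable strength R_n/Ω = 661.2 / 2 = 331 kN.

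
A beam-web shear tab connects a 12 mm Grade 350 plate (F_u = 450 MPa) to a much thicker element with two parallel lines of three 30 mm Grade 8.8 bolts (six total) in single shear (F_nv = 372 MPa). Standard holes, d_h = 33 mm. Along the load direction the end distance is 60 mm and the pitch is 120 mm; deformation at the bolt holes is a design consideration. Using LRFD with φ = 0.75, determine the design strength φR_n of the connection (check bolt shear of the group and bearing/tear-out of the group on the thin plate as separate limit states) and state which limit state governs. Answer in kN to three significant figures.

1180 kN (bolt shear governs)

Bolt shear: A_b = π·30²/4 = 706.9 mm²; R_n = 372 × 706.9 × 6 × 1 / 1000 = 1578 kN → 0.75 × 1578 = 1180 kN.
Bearing (1.2 l_c t F_u ≤ 2.4 d t F_u): upper limit = 2.4·30·12·450 / 1000 = 388.8 kN.
  Edge l_c = 60 − 33/2 = 43.5 → r_n = 281.9 kN; interior l_c = 120 − 33 = 87 → r_n = 388.8 kN.
  R_n,bearing = 2·281.9 + 4·388.8 = 2119 kN → 0.75 × 2119 = 1590 kN.
Bolt shear governs: 1180 kN.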